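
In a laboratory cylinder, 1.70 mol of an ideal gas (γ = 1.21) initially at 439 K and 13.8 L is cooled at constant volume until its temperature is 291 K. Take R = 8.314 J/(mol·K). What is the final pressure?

298 kPa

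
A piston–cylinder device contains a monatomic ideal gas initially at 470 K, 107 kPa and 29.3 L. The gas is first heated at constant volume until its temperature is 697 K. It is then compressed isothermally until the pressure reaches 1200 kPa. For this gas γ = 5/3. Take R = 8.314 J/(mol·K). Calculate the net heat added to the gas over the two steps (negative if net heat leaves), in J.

n = P₁V₁/(RT₁) = 107×29.3/(8.314×470) = 0.802 mol.
Step 1 — Isochoric: V stays 29.3 L; P/T = const ⇒ T₂ = 697 K, P₂ = 159 kPa.
W = 0 (no volume change).
ΔU = nCvΔT = 0.802×12.5×(697−470) = 2270 J.
Q = ΔU = 2270 J.
State after step 1: P = 159 kPa, V = 29.3 L, T = 697 K.
Step 2 — Isothermal: T stays 697 K; PV = const ⇒ V₂ = 3.87 L, P₂ = 1200 kPa.
ΔU = 0 (ideal gas, T constant).
W = nRT ln(V₂/V₁) = 0.802×8.314×697×ln(0.132) = -9410 J.
Q = ΔU + W = -9410 J.
Net over both steps: W = -9410 J, Q = -7140 J, ΔU = 2270 J.

-7140 J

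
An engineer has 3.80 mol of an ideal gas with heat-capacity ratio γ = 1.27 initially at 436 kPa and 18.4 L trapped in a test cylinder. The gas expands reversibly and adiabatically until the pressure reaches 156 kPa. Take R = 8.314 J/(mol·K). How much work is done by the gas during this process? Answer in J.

T₁ = P₁V₁/(nR) = 436×18.4/(3.80×8.314) = 254 K.
Adiabatic: T₂/T₁ = (P₂/P₁)^((γ−1)/γ) ⇒ T₂ = 254×(0.358)^0.213 = 204 K; V₂ = 41.3 L.
ΔU = nCvΔT = 3.80×30.8×(204−254) = -5830 J.
Q = 0 for an adiabatic process, so W = −ΔU = 5830 J.

5830 J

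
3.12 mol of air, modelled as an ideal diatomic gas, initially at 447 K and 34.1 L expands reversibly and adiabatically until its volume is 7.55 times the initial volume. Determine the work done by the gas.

16100 J

P₁ = nRT₁/V₁ = 3.12×8.314×447/34.1 = 340 kPa.
Adiabatic: TV^(γ−1) = const ⇒ T₂ = 447×(0.132)^0.400 = 199 K; PV^γ = const ⇒ P₂ = 20.1 kPa.
ΔU = nCvΔT = 3.12×20.8×(199−447) = -16100 J.
Q = 0 for an adiabatic process, so W = −ΔU = 16100 J.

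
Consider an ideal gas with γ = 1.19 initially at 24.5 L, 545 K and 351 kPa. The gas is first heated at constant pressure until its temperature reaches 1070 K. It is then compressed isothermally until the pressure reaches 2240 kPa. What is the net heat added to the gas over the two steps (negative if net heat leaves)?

n = P₁V₁/(RT₁) = 351×24.5/(8.314×545) = 1.90 mol.
Step 1 — Isobaric: P stays 351 kPa; V/T = const ⇒ T₂ = 1070 K, V₂ = 48.1 L.
W = PΔV = 351×(48.1−24.5) kPa·L = 8280 J.
ΔU = nCvΔT = 1.90×43.8×(1070−545) = 43600 J.
Q = ΔU + W = nCpΔT = 51900 J.
State after step 1: P = 351 kPa, V = 48.1 L, T = 1070 K.
Step 2 — Isothermal: T stays 1070 K; PV = const ⇒ V₂ = 7.54 L, P₂ = 2240 kPa.
ΔU = 0 (ideal gas, T constant).
W = nRT ln(V₂/V₁) = 1.90×8.314×1070×ln(0.157) = -31300 J.
Q = ΔU + W = -31300 J.
Net over both steps: W = -23000 J, Q = 20600 J, ΔU = 43600 J.

20600 J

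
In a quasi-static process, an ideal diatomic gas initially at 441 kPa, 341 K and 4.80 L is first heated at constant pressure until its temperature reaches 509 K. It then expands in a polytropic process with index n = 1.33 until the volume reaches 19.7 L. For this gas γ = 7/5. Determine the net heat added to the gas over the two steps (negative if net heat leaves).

n = P₁V₁/(RT₁) = 441×4.80/(8.314×341) = 0.747 mol.
Step 1 — Isobaric: P stays 441 kPa; V/T = const ⇒ T₂ = 509 K, V₂ = 7.16 L.
W = PΔV = 441×(7.16−4.80) kPa·L = 1040 J.
ΔU = nCvΔT = 0.747×20.8×(509−341) = 2610 J.
Q = ΔU + W = nCpΔT = 3650 J.
State after step 1: P = 441 kPa, V = 7.16 L, T = 509 K.
Step 2 — Polytropic n=1.33: T₂ = T₁(V₁/V₂)^(n−1) = 509×(0.364)^0.33 = 365 K; P₂ = P₁(V₁/V₂)^n = 115 kPa.
W = (P₁V₁−P₂V₂)/(n−1) = (441×7.16−115×19.7)/0.33 = 2720 J.
ΔU = nCvΔT = 0.747×20.8×(365−509) = -2240 J.
Q = ΔU + W = 476 J.
Net over both steps: W = 3760 J, Q = 4130 J, ΔU = 366 J.

4130 J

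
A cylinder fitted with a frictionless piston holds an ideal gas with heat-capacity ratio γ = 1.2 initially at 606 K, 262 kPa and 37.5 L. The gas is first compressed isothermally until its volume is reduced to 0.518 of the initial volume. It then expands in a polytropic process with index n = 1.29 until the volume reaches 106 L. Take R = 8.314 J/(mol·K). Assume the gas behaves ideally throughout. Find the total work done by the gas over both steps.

n = P₁V₁/(RT₁) = 262×37.5/(8.314×606) = 1.95 mol.
Step 1 — Isothermal: T stays 606 K; PV = const ⇒ V₂ = 19.4 L, P₂ = 506 kPa.
ΔU = 0 (ideal gas, T constant).
W = nRT ln(V₂/V₁) = 1.95×8.314×606×ln(0.518) = -6460 J.
Q = ΔU + W = -6460 J.
State after step 1: P = 506 kPa, V = 19.4 L, T = 606 K.
Step 2 — Polytropic n=1.29: T₂ = T₁(V₁/V₂)^(n−1) = 606×(0.183)^0.29 = 370 K; P₂ = P₁(V₁/V₂)^n = 56.7 kPa.
W = (P₁V₁−P₂V₂)/(n−1) = (506×19.4−56.7×106)/0.29 = 13200 J.
ΔU = nCvΔT = 1.95×41.6×(370−606) = -19100 J.
Q = ΔU + W = -5930 J.
Net over both steps: W = 6700 J, Q = -12400 J, ΔU = -19100 J.

6700 J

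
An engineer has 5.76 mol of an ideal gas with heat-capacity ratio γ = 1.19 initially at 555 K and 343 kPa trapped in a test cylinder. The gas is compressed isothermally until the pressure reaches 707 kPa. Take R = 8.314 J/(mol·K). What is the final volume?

V₁ = nRT₁/P₁ = 5.76×8.314×555/343 = 77.5 L.
Isothermal: T stays 555 K; PV = const ⇒ V₂ = 37.6 L, P₂ = 707 kPa.

37.6 L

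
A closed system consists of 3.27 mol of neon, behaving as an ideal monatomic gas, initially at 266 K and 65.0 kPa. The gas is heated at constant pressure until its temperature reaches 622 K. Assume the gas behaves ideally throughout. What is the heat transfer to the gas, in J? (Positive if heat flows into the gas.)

V₁ = nRT₁/P₁ = 3.27×8.314×266/65.0 = 111 L.
Isobaric: P stays 65.0 kPa; V/T = const ⇒ T₂ = 622 K, V₂ = 260 L.
W = PΔV = 65.0×(260−111) kPa·L = 9680 J.
ΔU = nCvΔT = 3.27×12.5×(622−266) = 14500 J.
Q = ΔU + W = nCpΔT = 24200 J.

24200 J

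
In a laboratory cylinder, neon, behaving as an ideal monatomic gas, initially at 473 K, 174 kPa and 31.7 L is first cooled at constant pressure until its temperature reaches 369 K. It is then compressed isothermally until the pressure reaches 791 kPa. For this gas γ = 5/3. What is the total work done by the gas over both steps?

n = P₁V₁/(RT₁) = 174×31.7/(8.314×473) = 1.40 mol.
Step 1 — Isobaric: P stays 174 kPa; V/T = const ⇒ T₂ = 369 K, V₂ = 24.7 L.
W = PΔV = 174×(24.7−31.7) kPa·L = -1210 J.
ΔU = nCvΔT = 1.40×12.5×(369−473) = -1820 J.
Q = ΔU + W = nCpΔT = -3030 J.
State after step 1: P = 174 kPa, V = 24.7 L, T = 369 K.
Step 2 — Isothermal: T stays 369 K; PV = const ⇒ V₂ = 5.44 L, P₂ = 791 kPa.
ΔU = 0 (ideal gas, T constant).
W = nRT ln(V₂/V₁) = 1.40×8.314×369×ln(0.220) = -6520 J.
Q = ΔU + W = -6520 J.
Net over both steps: W = -7730 J, Q = -9550 J, ΔU = -1820 J.

-7730 J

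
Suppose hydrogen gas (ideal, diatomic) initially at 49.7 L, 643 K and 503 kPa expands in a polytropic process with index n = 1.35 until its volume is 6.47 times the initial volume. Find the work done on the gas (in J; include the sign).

-34300 J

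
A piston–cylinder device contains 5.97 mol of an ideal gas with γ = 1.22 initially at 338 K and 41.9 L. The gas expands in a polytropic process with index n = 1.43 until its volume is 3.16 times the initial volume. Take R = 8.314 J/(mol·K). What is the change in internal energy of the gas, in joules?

-29800 J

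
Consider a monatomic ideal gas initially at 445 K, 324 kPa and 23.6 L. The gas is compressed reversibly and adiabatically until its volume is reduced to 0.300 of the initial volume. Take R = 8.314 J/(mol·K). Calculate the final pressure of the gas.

Adiabatic: TV^(γ−1) = const ⇒ T₂ = 445×(3.33)^0.667 = 993 K; PV^γ = const ⇒ P₂ = 2410 kPa.

2410 kPa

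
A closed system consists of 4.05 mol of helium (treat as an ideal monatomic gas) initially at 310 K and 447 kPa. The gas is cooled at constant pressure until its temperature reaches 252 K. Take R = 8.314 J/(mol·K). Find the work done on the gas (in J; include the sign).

V₁ = nRT₁/P₁ = 4.05×8.314×310/447 = 23.4 L.
Isobaric: P stays 447 kPa; V/T = const ⇒ T₂ = 252 K, V₂ = 19.0 L.
W = PΔV = 447×(19.0−23.4) kPa·L = -1950 J.
Work done on the gas = −W_by = 1950 J.

1950 J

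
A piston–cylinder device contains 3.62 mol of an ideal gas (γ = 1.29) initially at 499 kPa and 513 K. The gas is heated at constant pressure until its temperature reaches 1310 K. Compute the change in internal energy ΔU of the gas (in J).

V₁ = nRT₁/P₁ = 3.62×8.314×513/499 = 30.9 L.
Isobaric: P stays 499 kPa; V/T = const ⇒ T₂ = 1310 K, V₂ = 79.0 L.
For an ideal gas ΔU = nCvΔT with Cv = R/(γ−1) = 28.7 J/(mol·K).
ΔU = 3.62×28.7×(1310−513) = 82700 J.

82700 J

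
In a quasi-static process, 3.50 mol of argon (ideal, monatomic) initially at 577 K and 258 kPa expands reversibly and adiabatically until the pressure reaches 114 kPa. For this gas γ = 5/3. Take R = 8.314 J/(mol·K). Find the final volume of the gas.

V₁ = nRT₁/P₁ = 3.50×8.314×577/258 = 65.1 L.
Adiabatic: T₂/T₁ = (P₂/P₁)^((γ−1)/γ) ⇒ T₂ = 577×(0.442)^0.400 = 416 K; V₂ = 106 L.

106 L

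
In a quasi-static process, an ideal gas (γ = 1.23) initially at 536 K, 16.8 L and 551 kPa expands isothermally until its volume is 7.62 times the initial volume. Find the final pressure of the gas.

Isothermal: T stays 536 K; PV = const ⇒ V₂ = 128 L, P₂ = 72.3 kPa.

72.3 kPa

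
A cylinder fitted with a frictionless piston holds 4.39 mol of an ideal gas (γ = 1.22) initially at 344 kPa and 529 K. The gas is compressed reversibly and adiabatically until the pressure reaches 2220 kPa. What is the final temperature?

740 K

V₁ = nRT₁/P₁ = 4.39×8.314×529/344 = 56.1 L.
Adiabatic: T₂/T₁ = (P₂/P₁)^((γ−1)/γ) ⇒ T₂ = 529×(6.45)^0.180 = 740 K; V₂ = 12.2 L.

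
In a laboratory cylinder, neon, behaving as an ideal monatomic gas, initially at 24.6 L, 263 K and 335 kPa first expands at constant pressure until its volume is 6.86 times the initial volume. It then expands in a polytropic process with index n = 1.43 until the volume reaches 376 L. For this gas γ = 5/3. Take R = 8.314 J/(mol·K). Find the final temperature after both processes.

1280 K

n = P₁V₁/(RT₁) = 335×24.6/(8.314×263) = 3.77 mol.
Step 1 — Isobaric: P stays 335 kPa; V/T = const ⇒ T₂ = 1800 K, V₂ = 169 L.
W = PΔV = 335×(169−24.6) kPa·L = 48300 J.
ΔU = nCvΔT = 3.77×12.5×(1800−263) = 72400 J.
Q = ΔU + W = nCpΔT = 121000 J.
State after step 1: P = 335 kPa, V = 169 L, T = 1800 K.
Step 2 — Polytropic n=1.43: T₂ = T₁(V₁/V₂)^(n−1) = 1800×(0.449)^0.43 = 1280 K; P₂ = P₁(V₁/V₂)^n = 107 kPa.
W = (P₁V₁−P₂V₂)/(n−1) = (335×169−107×376)/0.43 = 38300 J.
ΔU = nCvΔT = 3.77×12.5×(1280−1800) = -24700 J.
Q = ΔU + W = 13600 J.
Net over both steps: W = 86600 J, Q = 134000 J, ΔU = 47700 J.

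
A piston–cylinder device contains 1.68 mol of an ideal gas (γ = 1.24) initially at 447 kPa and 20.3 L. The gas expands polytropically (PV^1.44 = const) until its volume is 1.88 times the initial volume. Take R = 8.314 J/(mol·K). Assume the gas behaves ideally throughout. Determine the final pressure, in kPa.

T₁ = P₁V₁/(nR) = 447×20.3/(1.68×8.314) = 650 K.
Polytropic n=1.44: T₂ = T₁(V₁/V₂)^(n−1) = 650×(0.532)^0.44 = 492 K; P₂ = P₁(V₁/V₂)^n = 180 kPa.

180 kPa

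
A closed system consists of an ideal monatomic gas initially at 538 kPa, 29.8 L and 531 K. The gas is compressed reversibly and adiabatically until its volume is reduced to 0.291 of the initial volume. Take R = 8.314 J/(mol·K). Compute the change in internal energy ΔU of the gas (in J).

n = P₁V₁/(RT₁) = 538×29.8/(8.314×531) = 3.63 mol.
Adiabatic: TV^(γ−1) = const ⇒ T₂ = 531×(3.44)^0.667 = 1210 K; PV^γ = const ⇒ P₂ = 4210 kPa.
For an ideal gas ΔU = nCvΔT with Cv = (3/2)R = 12.5 J/(mol·K).
ΔU = 3.63×12.5×(1210−531) = 30700 J.

30700 J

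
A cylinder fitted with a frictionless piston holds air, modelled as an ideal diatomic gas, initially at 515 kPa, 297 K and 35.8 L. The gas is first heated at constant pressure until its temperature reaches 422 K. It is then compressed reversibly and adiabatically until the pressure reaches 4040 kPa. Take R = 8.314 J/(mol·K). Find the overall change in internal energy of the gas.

71900 J

n = P₁V₁/(RT₁) = 515×35.8/(8.314×297) = 7.47 mol.
Step 1 — Isobaric: P stays 515 kPa; V/T = const ⇒ T₂ = 422 K, V₂ = 50.9 L.
W = PΔV = 515×(50.9−35.8) kPa·L = 7760 J.
ΔU = nCvΔT = 7.47×20.8×(422−297) = 19400 J.
Q = ΔU + W = nCpΔT = 27200 J.
State after step 1: P = 515 kPa, V = 50.9 L, T = 422 K.
Step 2 — Adiabatic: T₂/T₁ = (P₂/P₁)^((γ−1)/γ) ⇒ T₂ = 422×(7.84)^0.286 = 760 K; V₂ = 11.7 L.
ΔU = nCvΔT = 7.47×20.8×(760−422) = 52500 J.
Q = 0 for an adiabatic process, so W = −ΔU = -52500 J.
Net over both steps: W = -44700 J, Q = 27200 J, ΔU = 71900 J.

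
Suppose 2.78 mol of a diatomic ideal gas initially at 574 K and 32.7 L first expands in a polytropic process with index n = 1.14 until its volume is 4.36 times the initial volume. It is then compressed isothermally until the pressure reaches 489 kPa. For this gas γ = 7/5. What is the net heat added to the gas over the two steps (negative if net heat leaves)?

P₁ = nRT₁/V₁ = 2.78×8.314×574/32.7 = 406 kPa.
Step 1 — Polytropic n=1.14: T₂ = T₁(V₁/V₂)^(n−1) = 574×(0.229)^0.14 = 467 K; P₂ = P₁(V₁/V₂)^n = 75.7 kPa.
W = (P₁V₁−P₂V₂)/(n−1) = (406×32.7−75.7×143)/0.14 = 17700 J.
ΔU = nCvΔT = 2.78×20.8×(467−574) = -6180 J.
Q = ΔU + W = 11500 J.
State after step 1: P = 75.7 kPa, V = 143 L, T = 467 K.
Step 2 — Isothermal: T stays 467 K; PV = const ⇒ V₂ = 22.1 L, P₂ = 489 kPa.
ΔU = 0 (ideal gas, T constant).
W = nRT ln(V₂/V₁) = 2.78×8.314×467×ln(0.155) = -20100 J.
Q = ΔU + W = -20100 J.
Net over both steps: W = -2480 J, Q = -8660 J, ΔU = -6180 J.

-8660 J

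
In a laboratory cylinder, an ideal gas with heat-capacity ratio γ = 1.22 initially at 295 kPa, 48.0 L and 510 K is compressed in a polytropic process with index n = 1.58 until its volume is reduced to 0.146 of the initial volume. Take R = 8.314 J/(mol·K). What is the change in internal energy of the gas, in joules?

132000 J

n = P₁V₁/(RT₁) = 295×48.0/(8.314×510) = 3.34 mol.
Polytropic n=1.58: T₂ = T₁(V₁/V₂)^(n−1) = 510×(6.85)^0.58 = 1560 K; P₂ = P₁(V₁/V₂)^n = 6170 kPa.
For an ideal gas ΔU = nCvΔT with Cv = R/(γ−1) = 37.8 J/(mol·K).
ΔU = 3.34×37.8×(1560−510) = 132000 J.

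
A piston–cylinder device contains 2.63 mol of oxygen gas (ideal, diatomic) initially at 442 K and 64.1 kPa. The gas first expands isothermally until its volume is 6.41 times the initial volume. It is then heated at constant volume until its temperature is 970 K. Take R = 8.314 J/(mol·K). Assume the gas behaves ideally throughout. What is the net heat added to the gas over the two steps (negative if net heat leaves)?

46800 J

V₁ = nRT₁/P₁ = 2.63×8.314×442/64.1 = 151 L.
Step 1 — Isothermal: T stays 442 K; PV = const ⇒ V₂ = 966 L, P₂ = 10.0 kPa.
ΔU = 0 (ideal gas, T constant).
W = nRT ln(V₂/V₁) = 2.63×8.314×442×ln(6.41) = 18000 J.
Q = ΔU + W = 18000 J.
State after step 1: P = 10.0 kPa, V = 966 L, T = 442 K.
Step 2 — Isochoric: V stays 966 L; P/T = const ⇒ T₂ = 970 K, P₂ = 21.9 kPa.
W = 0 (no volume change).
ΔU = nCvΔT = 2.63×20.8×(970−442) = 28900 J.
Q = ΔU = 28900 J.
Net over both steps: W = 18000 J, Q = 46800 J, ΔU = 28900 J.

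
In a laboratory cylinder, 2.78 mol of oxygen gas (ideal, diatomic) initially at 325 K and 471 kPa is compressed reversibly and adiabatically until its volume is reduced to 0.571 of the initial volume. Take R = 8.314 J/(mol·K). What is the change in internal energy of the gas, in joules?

4720 J

V₁ = nRT₁/P₁ = 2.78×8.314×325/471 = 15.9 L.
Adiabatic: TV^(γ−1) = const ⇒ T₂ = 325×(1.75)^0.400 = 407 K; PV^γ = const ⇒ P₂ = 1030 kPa.
For an ideal gas ΔU = nCvΔT with Cv = (5/2)R = 20.8 J/(mol·K).
ΔU = 2.78×20.8×(407−325) = 4720 J.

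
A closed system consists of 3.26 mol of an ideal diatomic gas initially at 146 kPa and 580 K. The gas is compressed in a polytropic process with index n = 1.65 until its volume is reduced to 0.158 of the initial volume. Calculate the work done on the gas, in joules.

56100 J

V₁ = nRT₁/P₁ = 3.26×8.314×580/146 = 108 L.
Polytropic n=1.65: T₂ = T₁(V₁/V₂)^(n−1) = 580×(6.33)^0.65 = 1920 K; P₂ = P₁(V₁/V₂)^n = 3070 kPa.
W = (P₁V₁−P₂V₂)/(n−1) = (146×108−3070×17.0)/0.65 = -56100 J.
Work done on the gas = −W_by = 56100 J.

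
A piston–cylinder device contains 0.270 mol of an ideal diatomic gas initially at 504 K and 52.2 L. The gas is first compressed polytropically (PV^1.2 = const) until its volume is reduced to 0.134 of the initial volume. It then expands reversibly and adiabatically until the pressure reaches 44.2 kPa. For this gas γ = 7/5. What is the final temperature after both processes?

464 K

P₁ = nRT₁/V₁ = 0.270×8.314×504/52.2 = 21.7 kPa.
Step 1 — Polytropic n=1.2: T₂ = T₁(V₁/V₂)^(n−1) = 504×(7.46)^0.20 = 753 K; P₂ = P₁(V₁/V₂)^n = 242 kPa.
W = (P₁V₁−P₂V₂)/(n−1) = (21.7×52.2−242×6.99)/0.20 = -2800 J.
ΔU = nCvΔT = 0.270×20.8×(753−504) = 1400 J.
Q = ΔU + W = -1400 J.
State after step 1: P = 242 kPa, V = 6.99 L, T = 753 K.
Step 2 — Adiabatic: T₂/T₁ = (P₂/P₁)^((γ−1)/γ) ⇒ T₂ = 753×(0.183)^0.286 = 464 K; V₂ = 23.5 L.
ΔU = nCvΔT = 0.270×20.8×(464−753) = -1630 J.
Q = 0 for an adiabatic process, so W = −ΔU = 1630 J.
Net over both steps: W = -1170 J, Q = -1400 J, ΔU = -227 J.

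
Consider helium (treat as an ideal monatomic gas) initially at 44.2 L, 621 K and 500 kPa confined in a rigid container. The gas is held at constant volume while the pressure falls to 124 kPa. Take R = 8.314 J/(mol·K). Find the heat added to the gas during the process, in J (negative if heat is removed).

-24900 J

n = P₁V₁/(RT₁) = 500×44.2/(8.314×621) = 4.28 mol.
Isochoric: V stays 44.2 L; P/T = const ⇒ T₂ = 154 K, P₂ = 124 kPa.
W = 0 (no volume change).
ΔU = nCvΔT = 4.28×12.5×(154−621) = -24900 J.
Q = ΔU = -24900 J.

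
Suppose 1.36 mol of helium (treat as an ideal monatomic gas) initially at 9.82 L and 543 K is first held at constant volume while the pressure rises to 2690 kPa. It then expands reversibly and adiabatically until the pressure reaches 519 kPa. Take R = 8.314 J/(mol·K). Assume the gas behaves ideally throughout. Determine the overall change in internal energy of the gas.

P₁ = nRT₁/V₁ = 1.36×8.314×543/9.82 = 625 kPa.
Step 1 — Isochoric: V stays 9.82 L; P/T = const ⇒ T₂ = 2340 K, P₂ = 2690 kPa.
W = 0 (no volume change).
ΔU = nCvΔT = 1.36×12.5×(2340−543) = 30400 J.
Q = ΔU = 30400 J.
State after step 1: P = 2690 kPa, V = 9.82 L, T = 2340 K.
Step 2 — Adiabatic: T₂/T₁ = (P₂/P₁)^((γ−1)/γ) ⇒ T₂ = 2340×(0.193)^0.400 = 1210 K; V₂ = 26.4 L.
ΔU = nCvΔT = 1.36×12.5×(1210−2340) = -19100 J.
Q = 0 for an adiabatic process, so W = −ΔU = 19100 J.
Net over both steps: W = 19100 J, Q = 30400 J, ΔU = 11300 J.

11300 J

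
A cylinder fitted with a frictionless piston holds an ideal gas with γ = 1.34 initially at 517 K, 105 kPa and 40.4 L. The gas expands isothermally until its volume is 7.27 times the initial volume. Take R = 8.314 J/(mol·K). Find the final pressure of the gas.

14.4 kPa

Isothermal: T stays 517 K; PV = const ⇒ V₂ = 294 L, P₂ = 14.4 kPa.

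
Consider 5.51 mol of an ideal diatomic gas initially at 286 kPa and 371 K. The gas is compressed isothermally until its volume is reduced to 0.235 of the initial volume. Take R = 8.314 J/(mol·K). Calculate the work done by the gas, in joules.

-24600 J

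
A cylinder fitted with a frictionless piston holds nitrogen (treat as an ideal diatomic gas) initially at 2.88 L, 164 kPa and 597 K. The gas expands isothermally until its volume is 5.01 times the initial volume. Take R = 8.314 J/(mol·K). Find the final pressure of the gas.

Isothermal: T stays 597 K; PV = const ⇒ V₂ = 14.4 L, P₂ = 32.7 kPa.

32.7 kPa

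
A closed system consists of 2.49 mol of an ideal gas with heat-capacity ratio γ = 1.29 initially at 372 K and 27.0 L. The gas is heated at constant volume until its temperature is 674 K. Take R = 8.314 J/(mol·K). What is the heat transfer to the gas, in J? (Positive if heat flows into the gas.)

P₁ = nRT₁/V₁ = 2.49×8.314×372/27.0 = 285 kPa.
Isochoric: V stays 27.0 L; P/T = const ⇒ T₂ = 674 K, P₂ = 517 kPa.
W = 0 (no volume change).
ΔU = nCvΔT = 2.49×28.7×(674−372) = 21600 J.
Q = ΔU = 21600 J.

21600 J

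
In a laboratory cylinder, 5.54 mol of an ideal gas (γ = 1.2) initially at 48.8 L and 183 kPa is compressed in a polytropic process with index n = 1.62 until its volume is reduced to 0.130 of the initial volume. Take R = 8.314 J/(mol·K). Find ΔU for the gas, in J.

T₁ = P₁V₁/(nR) = 183×48.8/(5.54×8.314) = 194 K.
Polytropic n=1.62: T₂ = T₁(V₁/V₂)^(n−1) = 194×(7.69)^0.62 = 687 K; P₂ = P₁(V₁/V₂)^n = 4990 kPa.
For an ideal gas ΔU = nCvΔT with Cv = R/(γ−1) = 41.6 J/(mol·K).
ΔU = 5.54×41.6×(687−194) = 114000 J.

114000 J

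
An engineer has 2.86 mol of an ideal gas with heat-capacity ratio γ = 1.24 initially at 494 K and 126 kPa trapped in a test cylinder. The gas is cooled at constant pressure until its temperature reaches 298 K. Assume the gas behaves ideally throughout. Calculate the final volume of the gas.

V₁ = nRT₁/P₁ = 2.86×8.314×494/126 = 93.2 L.
Isobaric: P stays 126 kPa; V/T = const ⇒ T₂ = 298 K, V₂ = 56.2 L.

56.2 L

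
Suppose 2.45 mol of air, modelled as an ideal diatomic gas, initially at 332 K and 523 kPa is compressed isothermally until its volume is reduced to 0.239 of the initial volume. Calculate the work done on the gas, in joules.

V₁ = nRT₁/P₁ = 2.45×8.314×332/523 = 12.9 L.
Isothermal: T stays 332 K; PV = const ⇒ V₂ = 3.09 L, P₂ = 2190 kPa.
W = nRT ln(V₂/V₁) = 2.45×8.314×332×ln(0.239) = -9680 J.
Work done on the gas = −W_by = 9680 J.

9680 J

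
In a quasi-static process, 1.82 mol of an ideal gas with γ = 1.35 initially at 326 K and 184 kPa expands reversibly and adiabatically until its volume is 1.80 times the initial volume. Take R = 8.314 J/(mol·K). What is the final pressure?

83.2 kPa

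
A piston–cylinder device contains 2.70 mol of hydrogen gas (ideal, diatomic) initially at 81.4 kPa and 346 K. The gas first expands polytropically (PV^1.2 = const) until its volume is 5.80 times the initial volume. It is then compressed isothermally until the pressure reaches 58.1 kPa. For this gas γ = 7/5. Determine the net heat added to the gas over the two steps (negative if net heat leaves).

-3930 J

V₁ = nRT₁/P₁ = 2.70×8.314×346/81.4 = 95.4 L.
Step 1 — Polytropic n=1.2: T₂ = T₁(V₁/V₂)^(n−1) = 346×(0.172)^0.20 = 243 K; P₂ = P₁(V₁/V₂)^n = 9.87 kPa.
W = (P₁V₁−P₂V₂)/(n−1) = (81.4×95.4−9.87×553)/0.20 = 11500 J.
ΔU = nCvΔT = 2.70×20.8×(243−346) = -5760 J.
Q = ΔU + W = 5760 J.
State after step 1: P = 9.87 kPa, V = 553 L, T = 243 K.
Step 2 — Isothermal: T stays 243 K; PV = const ⇒ V₂ = 94.1 L, P₂ = 58.1 kPa.
ΔU = 0 (ideal gas, T constant).
W = nRT ln(V₂/V₁) = 2.70×8.314×243×ln(0.170) = -9680 J.
Q = ΔU + W = -9680 J.
Net over both steps: W = 1830 J, Q = -3930 J, ΔU = -5760 J.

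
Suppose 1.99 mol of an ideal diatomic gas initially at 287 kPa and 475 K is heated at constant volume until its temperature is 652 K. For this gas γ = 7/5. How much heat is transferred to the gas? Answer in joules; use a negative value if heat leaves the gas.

7320 J

V₁ = nRT₁/P₁ = 1.99×8.314×475/287 = 27.4 L.
Isochoric: V stays 27.4 L; P/T = const ⇒ T₂ = 652 K, P₂ = 394 kPa.
W = 0 (no volume change).
ΔU = nCvΔT = 1.99×20.8×(652−475) = 7320 J.
Q = ΔU = 7320 J.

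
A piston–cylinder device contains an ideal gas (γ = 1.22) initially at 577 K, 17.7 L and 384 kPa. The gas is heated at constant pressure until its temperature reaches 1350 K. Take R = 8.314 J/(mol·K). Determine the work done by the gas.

n = P₁V₁/(RT₁) = 384×17.7/(8.314×577) = 1.42 mol.
Isobaric: P stays 384 kPa; V/T = const ⇒ T₂ = 1350 K, V₂ = 41.4 L.
W = PΔV = 384×(41.4−17.7) kPa·L = 9110 J.

9110 J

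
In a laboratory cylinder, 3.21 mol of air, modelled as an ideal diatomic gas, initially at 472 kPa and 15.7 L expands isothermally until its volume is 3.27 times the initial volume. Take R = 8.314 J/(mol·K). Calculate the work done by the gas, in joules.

T₁ = P₁V₁/(nR) = 472×15.7/(3.21×8.314) = 278 K.
Isothermal: T stays 278 K; PV = const ⇒ V₂ = 51.3 L, P₂ = 144 kPa.
W = nRT ln(V₂/V₁) = 3.21×8.314×278×ln(3.27) = 8780 J.

8780 J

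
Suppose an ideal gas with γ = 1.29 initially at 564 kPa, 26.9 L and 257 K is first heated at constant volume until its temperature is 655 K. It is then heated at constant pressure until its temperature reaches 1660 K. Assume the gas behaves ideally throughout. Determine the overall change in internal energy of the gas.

286000 J

n = P₁V₁/(RT₁) = 564×26.9/(8.314×257) = 7.10 mol.
Step 1 — Isochoric: V stays 26.9 L; P/T = const ⇒ T₂ = 655 K, P₂ = 1440 kPa.
W = 0 (no volume change).
ΔU = nCvΔT = 7.10×28.7×(655−257) = 81000 J.
Q = ΔU = 81000 J.
State after step 1: P = 1440 kPa, V = 26.9 L, T = 655 K.
Step 2 — Isobaric: P stays 1440 kPa; V/T = const ⇒ T₂ = 1660 K, V₂ = 68.2 L.
W = PΔV = 1440×(68.2−26.9) kPa·L = 59300 J.
ΔU = nCvΔT = 7.10×28.7×(1660−655) = 205000 J.
Q = ΔU + W = nCpΔT = 264000 J.
Net over both steps: W = 59300 J, Q = 345000 J, ΔU = 286000 J.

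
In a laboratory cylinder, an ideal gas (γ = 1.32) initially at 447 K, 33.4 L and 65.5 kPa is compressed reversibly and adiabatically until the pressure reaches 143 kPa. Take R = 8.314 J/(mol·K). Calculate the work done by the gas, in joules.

-1420 J

n = P₁V₁/(RT₁) = 65.5×33.4/(8.314×447) = 0.589 mol.
Adiabatic: T₂/T₁ = (P₂/P₁)^((γ−1)/γ) ⇒ T₂ = 447×(2.18)^0.242 = 540 K; V₂ = 18.5 L.
ΔU = nCvΔT = 0.589×26.0×(540−447) = 1420 J.
Q = 0 for an adiabatic process, so W = −ΔU = -1420 J.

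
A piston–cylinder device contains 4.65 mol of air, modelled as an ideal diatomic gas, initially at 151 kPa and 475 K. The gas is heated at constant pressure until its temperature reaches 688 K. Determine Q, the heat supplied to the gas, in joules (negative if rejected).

28800 J

V₁ = nRT₁/P₁ = 4.65×8.314×475/151 = 122 L.
Isobaric: P stays 151 kPa; V/T = const ⇒ T₂ = 688 K, V₂ = 176 L.
W = PΔV = 151×(176−122) kPa·L = 8230 J.
ΔU = nCvΔT = 4.65×20.8×(688−475) = 20600 J.
Q = ΔU + W = nCpΔT = 28800 J.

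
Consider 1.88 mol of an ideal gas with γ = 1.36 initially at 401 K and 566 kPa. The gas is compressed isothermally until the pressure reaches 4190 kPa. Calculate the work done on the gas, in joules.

V₁ = nRT₁/P₁ = 1.88×8.314×401/566 = 11.1 L.
Isothermal: T stays 401 K; PV = const ⇒ V₂ = 1.50 L, P₂ = 4190 kPa.
W = nRT ln(V₂/V₁) = 1.88×8.314×401×ln(0.135) = -12500 J.
Work done on the gas = −W_by = 12500 J.

12500 J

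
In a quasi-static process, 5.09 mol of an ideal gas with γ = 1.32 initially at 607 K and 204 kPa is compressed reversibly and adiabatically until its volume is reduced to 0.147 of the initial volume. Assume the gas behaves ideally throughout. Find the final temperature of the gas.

V₁ = nRT₁/P₁ = 5.09×8.314×607/204 = 126 L.
Adiabatic: TV^(γ−1) = const ⇒ T₂ = 607×(6.80)^0.320 = 1120 K; PV^γ = const ⇒ P₂ = 2560 kPa.

1120 K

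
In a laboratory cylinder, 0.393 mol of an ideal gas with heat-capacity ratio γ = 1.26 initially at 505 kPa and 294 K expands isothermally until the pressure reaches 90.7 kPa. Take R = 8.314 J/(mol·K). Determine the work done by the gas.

V₁ = nRT₁/P₁ = 0.393×8.314×294/505 = 1.90 L.
Isothermal: T stays 294 K; PV = const ⇒ V₂ = 10.6 L, P₂ = 90.7 kPa.
W = nRT ln(V₂/V₁) = 0.393×8.314×294×ln(5.57) = 1650 J.

1650 J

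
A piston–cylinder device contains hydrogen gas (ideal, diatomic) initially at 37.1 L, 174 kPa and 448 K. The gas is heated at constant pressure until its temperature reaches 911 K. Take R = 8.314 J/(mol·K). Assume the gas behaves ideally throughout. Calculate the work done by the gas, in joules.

6670 J

n = P₁V₁/(RT₁) = 174×37.1/(8.314×448) = 1.73 mol.
Isobaric: P stays 174 kPa; V/T = const ⇒ T₂ = 911 K, V₂ = 75.4 L.
W = PΔV = 174×(75.4−37.1) kPa·L = 6670 J.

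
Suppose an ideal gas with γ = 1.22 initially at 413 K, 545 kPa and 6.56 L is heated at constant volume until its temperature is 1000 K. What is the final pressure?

1320 kPa

Isochoric: V stays 6.56 L; P/T = const ⇒ T₂ = 1000 K, P₂ = 1320 kPa.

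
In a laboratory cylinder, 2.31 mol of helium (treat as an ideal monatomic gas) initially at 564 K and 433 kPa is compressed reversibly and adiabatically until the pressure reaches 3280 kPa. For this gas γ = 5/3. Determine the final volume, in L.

7.42 L

V₁ = nRT₁/P₁ = 2.31×8.314×564/433 = 25.0 L.
Adiabatic: T₂/T₁ = (P₂/P₁)^((γ−1)/γ) ⇒ T₂ = 564×(7.58)^0.400 = 1270 K; V₂ = 7.42 L.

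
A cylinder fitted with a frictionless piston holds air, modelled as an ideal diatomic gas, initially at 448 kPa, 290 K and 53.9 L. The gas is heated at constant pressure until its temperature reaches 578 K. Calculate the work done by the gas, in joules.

n = P₁V₁/(RT₁) = 448×53.9/(8.314×290) = 10.0 mol.
Isobaric: P stays 448 kPa; V/T = const ⇒ T₂ = 578 K, V₂ = 107 L.
W = PΔV = 448×(107−53.9) kPa·L = 24000 J.

24000 J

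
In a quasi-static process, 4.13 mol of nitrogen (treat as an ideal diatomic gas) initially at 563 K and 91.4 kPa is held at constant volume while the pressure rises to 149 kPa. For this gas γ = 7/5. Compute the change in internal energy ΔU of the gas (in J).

V₁ = nRT₁/P₁ = 4.13×8.314×563/91.4 = 212 L.
Isochoric: V stays 212 L; P/T = const ⇒ T₂ = 918 K, P₂ = 149 kPa.
For an ideal gas ΔU = nCvΔT with Cv = (5/2)R = 20.8 J/(mol·K).
ΔU = 4.13×20.8×(918−563) = 30500 J.

30500 J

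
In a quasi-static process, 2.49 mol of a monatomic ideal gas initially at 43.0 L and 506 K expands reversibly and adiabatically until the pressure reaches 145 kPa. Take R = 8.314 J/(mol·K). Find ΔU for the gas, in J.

P₁ = nRT₁/V₁ = 2.49×8.314×506/43.0 = 244 kPa.
Adiabatic: T₂/T₁ = (P₂/P₁)^((γ−1)/γ) ⇒ T₂ = 506×(0.595)^0.400 = 411 K; V₂ = 58.7 L.
For an ideal gas ΔU = nCvΔT with Cv = (3/2)R = 12.5 J/(mol·K).
ΔU = 2.49×12.5×(411−506) = -2940 J.

-2940 J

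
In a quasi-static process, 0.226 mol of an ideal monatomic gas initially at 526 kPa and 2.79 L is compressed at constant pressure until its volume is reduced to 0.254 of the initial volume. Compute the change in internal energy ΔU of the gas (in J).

-1640 J

T₁ = P₁V₁/(nR) = 526×2.79/(0.226×8.314) = 781 K.
Isobaric: P stays 526 kPa; V/T = const ⇒ T₂ = 198 K, V₂ = 0.709 L.
For an ideal gas ΔU = nCvΔT with Cv = (3/2)R = 12.5 J/(mol·K).
ΔU = 0.226×12.5×(198−781) = -1640 J.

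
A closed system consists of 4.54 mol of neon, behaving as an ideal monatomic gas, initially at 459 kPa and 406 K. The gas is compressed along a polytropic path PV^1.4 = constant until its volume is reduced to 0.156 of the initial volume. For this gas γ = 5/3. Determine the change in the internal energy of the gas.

V₁ = nRT₁/P₁ = 4.54×8.314×406/459 = 33.4 L.
Polytropic n=1.4: T₂ = T₁(V₁/V₂)^(n−1) = 406×(6.41)^0.40 = 854 K; P₂ = P₁(V₁/V₂)^n = 6190 kPa.
For an ideal gas ΔU = nCvΔT with Cv = (3/2)R = 12.5 J/(mol·K).
ΔU = 4.54×12.5×(854−406) = 25300 J.

25300 J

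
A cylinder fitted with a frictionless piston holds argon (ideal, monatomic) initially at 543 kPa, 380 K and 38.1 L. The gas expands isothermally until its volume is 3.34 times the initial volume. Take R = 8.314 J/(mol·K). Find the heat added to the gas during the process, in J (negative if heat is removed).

n = P₁V₁/(RT₁) = 543×38.1/(8.314×380) = 6.55 mol.
Isothermal: T stays 380 K; PV = const ⇒ V₂ = 127 L, P₂ = 163 kPa.
ΔU = 0 (ideal gas, T constant).
W = nRT ln(V₂/V₁) = 6.55×8.314×380×ln(3.34) = 24900 J.
Q = ΔU + W = 24900 J.

24900 J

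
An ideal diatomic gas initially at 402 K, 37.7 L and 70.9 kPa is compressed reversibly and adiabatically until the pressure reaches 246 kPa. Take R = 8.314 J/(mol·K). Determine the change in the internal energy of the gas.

2850 J

n = P₁V₁/(RT₁) = 70.9×37.7/(8.314×402) = 0.800 mol.
Adiabatic: T₂/T₁ = (P₂/P₁)^((γ−1)/γ) ⇒ T₂ = 402×(3.47)^0.286 = 574 K; V₂ = 15.5 L.
For an ideal gas ΔU = nCvΔT with Cv = (5/2)R = 20.8 J/(mol·K).
ΔU = 0.800×20.8×(574−402) = 2850 J.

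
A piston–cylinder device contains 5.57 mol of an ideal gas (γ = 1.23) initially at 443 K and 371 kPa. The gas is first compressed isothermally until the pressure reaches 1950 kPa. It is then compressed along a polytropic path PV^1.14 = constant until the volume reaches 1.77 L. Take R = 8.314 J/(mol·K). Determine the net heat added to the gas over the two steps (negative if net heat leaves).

-50300 J

V₁ = nRT₁/P₁ = 5.57×8.314×443/371 = 55.3 L.
Step 1 — Isothermal: T stays 443 K; PV = const ⇒ V₂ = 10.5 L, P₂ = 1950 kPa.
ΔU = 0 (ideal gas, T constant).
W = nRT ln(V₂/V₁) = 5.57×8.314×443×ln(0.190) = -34000 J.
Q = ΔU + W = -34000 J.
State after step 1: P = 1950 kPa, V = 10.5 L, T = 443 K.
Step 2 — Polytropic n=1.14: T₂ = T₁(V₁/V₂)^(n−1) = 443×(5.94)^0.14 = 569 K; P₂ = P₁(V₁/V₂)^n = 14900 kPa.
W = (P₁V₁−P₂V₂)/(n−1) = (1950×10.5−14900×1.77)/0.14 = -41500 J.
ΔU = nCvΔT = 5.57×36.1×(569−443) = 25300 J.
Q = ΔU + W = -16300 J.
Net over both steps: W = -75600 J, Q = -50300 J, ΔU = 25300 J.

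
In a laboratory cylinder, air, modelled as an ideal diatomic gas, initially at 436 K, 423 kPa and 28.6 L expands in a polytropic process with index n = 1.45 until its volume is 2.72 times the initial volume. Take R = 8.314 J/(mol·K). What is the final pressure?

Polytropic n=1.45: T₂ = T₁(V₁/V₂)^(n−1) = 436×(0.368)^0.45 = 278 K; P₂ = P₁(V₁/V₂)^n = 99.1 kPa.

99.1 kPa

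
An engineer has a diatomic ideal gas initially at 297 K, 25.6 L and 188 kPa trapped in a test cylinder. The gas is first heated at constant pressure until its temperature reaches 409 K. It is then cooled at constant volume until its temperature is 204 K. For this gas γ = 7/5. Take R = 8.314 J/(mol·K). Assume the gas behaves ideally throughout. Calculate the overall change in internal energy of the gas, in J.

n = P₁V₁/(RT₁) = 188×25.6/(8.314×297) = 1.95 mol.
Step 1 — Isobaric: P stays 188 kPa; V/T = const ⇒ T₂ = 409 K, V₂ = 35.3 L.
W = PΔV = 188×(35.3−25.6) kPa·L = 1810 J.
ΔU = nCvΔT = 1.95×20.8×(409−297) = 4540 J.
Q = ΔU + W = nCpΔT = 6350 J.
State after step 1: P = 188 kPa, V = 35.3 L, T = 409 K.
Step 2 — Isochoric: V stays 35.3 L; P/T = const ⇒ T₂ = 204 K, P₂ = 93.8 kPa.
W = 0 (no volume change).
ΔU = nCvΔT = 1.95×20.8×(204−409) = -8300 J.
Q = ΔU = -8300 J.
Net over both steps: W = 1810 J, Q = -1950 J, ΔU = -3770 J.

-3770 J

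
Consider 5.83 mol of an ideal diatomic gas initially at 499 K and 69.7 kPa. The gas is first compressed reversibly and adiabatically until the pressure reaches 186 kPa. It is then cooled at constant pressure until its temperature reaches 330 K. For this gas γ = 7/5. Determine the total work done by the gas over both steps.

-35600 J

V₁ = nRT₁/P₁ = 5.83×8.314×499/69.7 = 347 L.
Step 1 — Adiabatic: T₂/T₁ = (P₂/P₁)^((γ−1)/γ) ⇒ T₂ = 499×(2.67)^0.286 = 661 K; V₂ = 172 L.
ΔU = nCvΔT = 5.83×20.8×(661−499) = 19600 J.
Q = 0 for an adiabatic process, so W = −ΔU = -19600 J.
State after step 1: P = 186 kPa, V = 172 L, T = 661 K.
Step 2 — Isobaric: P stays 186 kPa; V/T = const ⇒ T₂ = 330 K, V₂ = 86.0 L.
W = PΔV = 186×(86.0−172) kPa·L = -16000 J.
ΔU = nCvΔT = 5.83×20.8×(330−661) = -40100 J.
Q = ΔU + W = nCpΔT = -56100 J.
Net over both steps: W = -35600 J, Q = -56100 J, ΔU = -20500 J.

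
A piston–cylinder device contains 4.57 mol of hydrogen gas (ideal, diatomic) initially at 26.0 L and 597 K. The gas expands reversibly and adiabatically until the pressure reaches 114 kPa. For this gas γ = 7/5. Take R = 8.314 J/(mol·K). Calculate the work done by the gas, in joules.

25000 J

P₁ = nRT₁/V₁ = 4.57×8.314×597/26.0 = 872 kPa.
Adiabatic: T₂/T₁ = (P₂/P₁)^((γ−1)/γ) ⇒ T₂ = 597×(0.131)^0.286 = 334 K; V₂ = 111 L.
ΔU = nCvΔT = 4.57×20.8×(334−597) = -25000 J.
Q = 0 for an adiabatic process, so W = −ΔU = 25000 J.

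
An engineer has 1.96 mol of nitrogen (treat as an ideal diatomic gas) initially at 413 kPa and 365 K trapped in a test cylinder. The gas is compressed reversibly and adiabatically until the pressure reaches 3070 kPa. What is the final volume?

3.44 L

V₁ = nRT₁/P₁ = 1.96×8.314×365/413 = 14.4 L.
Adiabatic: T₂/T₁ = (P₂/P₁)^((γ−1)/γ) ⇒ T₂ = 365×(7.43)^0.286 = 647 K; V₂ = 3.44 L.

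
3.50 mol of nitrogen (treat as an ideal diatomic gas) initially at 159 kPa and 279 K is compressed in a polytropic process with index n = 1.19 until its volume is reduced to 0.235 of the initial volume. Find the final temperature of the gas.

367 K

V₁ = nRT₁/P₁ = 3.50×8.314×279/159 = 51.1 L.
Polytropic n=1.19: T₂ = T₁(V₁/V₂)^(n−1) = 279×(4.26)^0.19 = 367 K; P₂ = P₁(V₁/V₂)^n = 891 kPa.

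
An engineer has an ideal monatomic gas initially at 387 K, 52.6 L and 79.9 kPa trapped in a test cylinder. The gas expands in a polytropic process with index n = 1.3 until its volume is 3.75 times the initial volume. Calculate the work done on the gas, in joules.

n = P₁V₁/(RT₁) = 79.9×52.6/(8.314×387) = 1.31 mol.
Polytropic n=1.3: T₂ = T₁(V₁/V₂)^(n−1) = 387×(0.267)^0.30 = 260 K; P₂ = P₁(V₁/V₂)^n = 14.3 kPa.
W = (P₁V₁−P₂V₂)/(n−1) = (79.9×52.6−14.3×197)/0.30 = 4590 J.
Work done on the gas = −W_by = -4590 J.

-4590 J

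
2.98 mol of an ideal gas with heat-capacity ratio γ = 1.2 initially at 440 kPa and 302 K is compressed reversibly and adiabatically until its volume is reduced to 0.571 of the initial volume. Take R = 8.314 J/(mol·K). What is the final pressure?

862 kPa

V₁ = nRT₁/P₁ = 2.98×8.314×302/440 = 17.0 L.
Adiabatic: TV^(γ−1) = const ⇒ T₂ = 302×(1.75)^0.200 = 338 K; PV^γ = const ⇒ P₂ = 862 kPa.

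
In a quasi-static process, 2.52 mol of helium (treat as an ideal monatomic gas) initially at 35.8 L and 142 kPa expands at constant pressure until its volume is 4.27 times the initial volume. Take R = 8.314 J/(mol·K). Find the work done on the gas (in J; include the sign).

-16600 J

T₁ = P₁V₁/(nR) = 142×35.8/(2.52×8.314) = 243 K.
Isobaric: P stays 142 kPa; V/T = const ⇒ T₂ = 1040 K, V₂ = 153 L.
W = PΔV = 142×(153−35.8) kPa·L = 16600 J.
Work done on the gas = −W_by = -16600 J.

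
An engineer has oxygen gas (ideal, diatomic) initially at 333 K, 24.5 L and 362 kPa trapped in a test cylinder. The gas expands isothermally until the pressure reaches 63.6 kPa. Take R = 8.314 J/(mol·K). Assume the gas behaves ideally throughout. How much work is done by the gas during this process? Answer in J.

n = P₁V₁/(RT₁) = 362×24.5/(8.314×333) = 3.20 mol.
Isothermal: T stays 333 K; PV = const ⇒ V₂ = 139 L, P₂ = 63.6 kPa.
W = nRT ln(V₂/V₁) = 3.20×8.314×333×ln(5.69) = 15400 J.

15400 J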